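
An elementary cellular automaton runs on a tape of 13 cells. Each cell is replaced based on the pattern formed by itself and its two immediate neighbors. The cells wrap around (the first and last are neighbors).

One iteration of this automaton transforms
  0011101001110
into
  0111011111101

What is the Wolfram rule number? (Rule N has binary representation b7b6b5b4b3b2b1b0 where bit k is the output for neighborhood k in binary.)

position 3: 111 → 1  (bit 7 = 1)
position 4: 110 → 0  (bit 6 = 0)
position 5: 101 → 1  (bit 5 = 1)
position 7: 100 → 1  (bit 4 = 1)
position 2: 011 → 1  (bit 3 = 1)
position 6: 010 → 1  (bit 2 = 1)
position 1: 001 → 1  (bit 1 = 1)
position 0: 000 → 0  (bit 0 = 0)
bits b7..b0 = 10111110 = 190

190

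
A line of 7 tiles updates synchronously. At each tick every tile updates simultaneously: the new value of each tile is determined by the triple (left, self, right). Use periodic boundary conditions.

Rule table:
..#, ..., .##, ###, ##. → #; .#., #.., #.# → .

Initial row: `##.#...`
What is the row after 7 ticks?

##...##
##.####
##.####  (fixed point — unchanged through tick 7)

##.####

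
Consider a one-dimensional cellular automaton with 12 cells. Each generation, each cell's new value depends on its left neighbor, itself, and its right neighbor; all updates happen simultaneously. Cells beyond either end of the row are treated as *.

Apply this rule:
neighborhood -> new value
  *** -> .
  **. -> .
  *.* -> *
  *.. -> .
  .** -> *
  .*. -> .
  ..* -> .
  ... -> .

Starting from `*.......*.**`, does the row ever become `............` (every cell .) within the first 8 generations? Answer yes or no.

no

generation 1: .........**.
generation 2: .........*.*
generation 3: ..........**
generation 4: ..........*.
generation 5: ...........*
generation 6: ...........*  (fixed point — unchanged through generation 8)
generation 8 is ...........*, still not uniform .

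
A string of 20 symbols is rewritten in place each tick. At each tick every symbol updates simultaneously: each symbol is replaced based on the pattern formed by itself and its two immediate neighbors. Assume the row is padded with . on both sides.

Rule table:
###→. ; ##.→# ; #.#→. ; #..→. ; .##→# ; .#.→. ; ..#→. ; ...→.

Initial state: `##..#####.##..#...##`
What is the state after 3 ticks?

##..#...#.##......##
##........##......##
##........##......##

##........##......##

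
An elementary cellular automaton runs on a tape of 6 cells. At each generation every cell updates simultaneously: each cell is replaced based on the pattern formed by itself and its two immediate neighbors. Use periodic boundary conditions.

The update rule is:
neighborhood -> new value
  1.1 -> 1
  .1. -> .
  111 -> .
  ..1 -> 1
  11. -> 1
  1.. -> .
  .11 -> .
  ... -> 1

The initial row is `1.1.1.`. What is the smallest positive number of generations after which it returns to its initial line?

.1.1.1
1.1.1.

2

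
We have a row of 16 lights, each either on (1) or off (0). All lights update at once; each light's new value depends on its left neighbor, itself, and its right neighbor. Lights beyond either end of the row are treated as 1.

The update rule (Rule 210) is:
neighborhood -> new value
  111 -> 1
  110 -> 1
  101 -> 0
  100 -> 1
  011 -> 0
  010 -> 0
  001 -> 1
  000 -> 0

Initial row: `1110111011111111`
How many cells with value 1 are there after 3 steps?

12

1110011001111111
1111101110111111
1111100110011111
count of 1: 12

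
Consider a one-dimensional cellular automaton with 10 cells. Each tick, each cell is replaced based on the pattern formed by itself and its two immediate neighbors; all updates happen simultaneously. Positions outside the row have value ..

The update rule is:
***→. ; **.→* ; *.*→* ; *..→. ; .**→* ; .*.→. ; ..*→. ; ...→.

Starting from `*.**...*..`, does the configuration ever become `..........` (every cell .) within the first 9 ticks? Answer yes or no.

yes

.***......
.*.*......
..*.......
..........
all cells are . at tick 4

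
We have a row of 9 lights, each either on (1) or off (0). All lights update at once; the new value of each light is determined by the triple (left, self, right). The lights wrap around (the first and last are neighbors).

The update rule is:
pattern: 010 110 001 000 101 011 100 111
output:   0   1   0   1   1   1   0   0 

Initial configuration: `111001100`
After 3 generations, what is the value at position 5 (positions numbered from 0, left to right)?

1

101001100
010001100
000101101
position 5 holds 1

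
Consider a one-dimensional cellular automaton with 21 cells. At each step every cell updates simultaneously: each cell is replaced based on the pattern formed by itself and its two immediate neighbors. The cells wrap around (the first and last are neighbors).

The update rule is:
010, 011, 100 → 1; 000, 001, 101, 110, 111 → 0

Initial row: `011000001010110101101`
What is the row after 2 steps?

010100001010100101001
010110001010110101101

010110001010110101101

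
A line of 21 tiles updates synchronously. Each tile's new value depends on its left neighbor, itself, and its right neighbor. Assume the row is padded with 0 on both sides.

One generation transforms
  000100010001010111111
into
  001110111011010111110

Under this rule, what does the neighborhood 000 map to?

At position 0 the neighborhood is 000; the next row has 0 there.

0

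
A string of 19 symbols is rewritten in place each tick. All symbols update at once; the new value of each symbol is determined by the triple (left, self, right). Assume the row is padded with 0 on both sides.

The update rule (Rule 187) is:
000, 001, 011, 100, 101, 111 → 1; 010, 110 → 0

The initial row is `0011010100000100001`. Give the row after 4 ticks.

0101011111011110101

1110101011111011110
1101010111110111101
1010101111101111010
0101011111011110101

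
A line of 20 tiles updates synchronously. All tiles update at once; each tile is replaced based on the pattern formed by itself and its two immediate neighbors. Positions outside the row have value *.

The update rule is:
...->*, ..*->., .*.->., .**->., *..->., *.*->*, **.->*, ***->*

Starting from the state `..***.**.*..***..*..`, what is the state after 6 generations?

...***.**....**.....
.*..***.*.**..*.***.
*....***.*.*...*.***
*.**..***.*..*..*.**
**.*...***.......*.*
***..*..**.*****..*.

***..*..**.*****..*.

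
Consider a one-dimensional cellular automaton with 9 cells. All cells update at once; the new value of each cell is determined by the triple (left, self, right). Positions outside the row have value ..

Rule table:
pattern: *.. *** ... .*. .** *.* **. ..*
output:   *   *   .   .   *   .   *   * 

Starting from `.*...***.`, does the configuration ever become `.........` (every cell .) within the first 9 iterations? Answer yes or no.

no

*.*.*****
....*****
...******
..*******
.********
*********
*********  (fixed point — unchanged through iteration 9)
iteration 9 is *********, still not uniform .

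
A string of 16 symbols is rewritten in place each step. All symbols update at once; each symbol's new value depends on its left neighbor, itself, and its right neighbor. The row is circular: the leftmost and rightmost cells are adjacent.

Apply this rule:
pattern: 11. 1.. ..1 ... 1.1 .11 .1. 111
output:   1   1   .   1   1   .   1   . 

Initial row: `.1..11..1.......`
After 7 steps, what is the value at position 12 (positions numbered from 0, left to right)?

1

.11..11.11111111
1.11..11.......1
11.11..1111111..
.11.11.......11.
..11.1111111..11
1..11......11..1
11..111111..11..
position 12 holds 1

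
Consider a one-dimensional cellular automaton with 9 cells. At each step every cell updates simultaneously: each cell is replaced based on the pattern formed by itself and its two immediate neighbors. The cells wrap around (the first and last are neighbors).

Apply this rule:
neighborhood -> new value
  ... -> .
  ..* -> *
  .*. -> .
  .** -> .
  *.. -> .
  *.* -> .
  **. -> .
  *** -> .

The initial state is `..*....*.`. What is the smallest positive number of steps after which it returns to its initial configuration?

9

step 1: .*....*..
step 2: *....*...
step 3: ....*...*
step 4: ...*...*.
step 5: ..*...*..
step 6: .*...*...
step 7: *...*....
step 8: ...*....*
step 9: ..*....*.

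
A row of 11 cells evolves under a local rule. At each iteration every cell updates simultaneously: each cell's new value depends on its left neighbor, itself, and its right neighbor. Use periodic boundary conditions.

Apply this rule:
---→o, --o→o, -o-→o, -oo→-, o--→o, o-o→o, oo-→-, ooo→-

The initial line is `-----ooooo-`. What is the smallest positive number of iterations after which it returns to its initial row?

2

ooooo-----o
-----ooooo-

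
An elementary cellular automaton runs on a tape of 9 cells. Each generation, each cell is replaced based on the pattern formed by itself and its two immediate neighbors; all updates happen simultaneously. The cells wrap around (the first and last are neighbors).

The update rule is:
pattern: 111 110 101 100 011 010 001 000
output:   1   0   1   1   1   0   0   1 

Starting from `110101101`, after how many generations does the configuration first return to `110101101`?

101011011
010110111
101101110
011011101
110111010
101110101
011101011
111010110
110101101

9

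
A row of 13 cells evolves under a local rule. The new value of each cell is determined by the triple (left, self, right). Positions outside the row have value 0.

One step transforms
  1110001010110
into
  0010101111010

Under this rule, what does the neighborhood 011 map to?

0

At position 0 the neighborhood is 011; the next row has 0 there.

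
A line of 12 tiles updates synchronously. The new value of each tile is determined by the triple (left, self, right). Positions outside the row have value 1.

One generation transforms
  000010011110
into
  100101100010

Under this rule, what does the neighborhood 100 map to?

At position 0 the neighborhood is 100; the next row has 1 there.

1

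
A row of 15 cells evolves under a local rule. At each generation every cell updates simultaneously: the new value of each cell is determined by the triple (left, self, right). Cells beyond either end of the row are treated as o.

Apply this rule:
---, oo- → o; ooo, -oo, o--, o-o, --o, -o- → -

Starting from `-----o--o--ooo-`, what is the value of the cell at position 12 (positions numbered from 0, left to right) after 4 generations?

-

-ooo---------o-
---o-ooooooo---
-o---------o-o-
---ooooooo-----
position 12 holds -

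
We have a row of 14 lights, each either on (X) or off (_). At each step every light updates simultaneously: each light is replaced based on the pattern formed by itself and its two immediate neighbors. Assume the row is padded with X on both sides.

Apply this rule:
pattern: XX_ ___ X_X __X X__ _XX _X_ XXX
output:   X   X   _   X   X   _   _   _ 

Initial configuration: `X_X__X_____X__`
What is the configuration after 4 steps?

XX_XX____X____

X__XX_XXXXX_XX
XXX_X_____X___
__X__XXXXX_XXX
XX_XX____X____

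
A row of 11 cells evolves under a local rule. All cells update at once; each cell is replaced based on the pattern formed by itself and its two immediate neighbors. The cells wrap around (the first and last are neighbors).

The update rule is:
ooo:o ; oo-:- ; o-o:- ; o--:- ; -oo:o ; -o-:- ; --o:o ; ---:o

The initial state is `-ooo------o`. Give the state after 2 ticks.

oo--ooooo--

-oo--ooooo-
oo--ooooo--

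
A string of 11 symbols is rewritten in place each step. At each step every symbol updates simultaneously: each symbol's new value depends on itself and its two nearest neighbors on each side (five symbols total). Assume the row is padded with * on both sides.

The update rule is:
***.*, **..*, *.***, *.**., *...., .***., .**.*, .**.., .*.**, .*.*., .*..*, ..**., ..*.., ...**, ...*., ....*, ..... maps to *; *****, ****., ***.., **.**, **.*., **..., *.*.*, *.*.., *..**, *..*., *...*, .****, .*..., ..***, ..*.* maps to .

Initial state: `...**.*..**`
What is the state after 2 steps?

*..*.*.*..*

..***..*...
*..*.*.*..*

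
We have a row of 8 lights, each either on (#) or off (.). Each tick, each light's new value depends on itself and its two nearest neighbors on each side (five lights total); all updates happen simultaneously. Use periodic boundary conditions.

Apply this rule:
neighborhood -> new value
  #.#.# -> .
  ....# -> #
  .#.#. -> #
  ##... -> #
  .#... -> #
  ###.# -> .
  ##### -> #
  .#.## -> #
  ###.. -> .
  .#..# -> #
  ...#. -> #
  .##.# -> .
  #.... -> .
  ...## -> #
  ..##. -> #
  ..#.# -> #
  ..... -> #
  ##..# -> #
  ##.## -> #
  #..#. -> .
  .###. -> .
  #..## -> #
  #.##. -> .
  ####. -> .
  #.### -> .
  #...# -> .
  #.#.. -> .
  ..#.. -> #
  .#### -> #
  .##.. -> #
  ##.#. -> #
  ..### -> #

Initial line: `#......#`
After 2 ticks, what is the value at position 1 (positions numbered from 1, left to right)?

.

##.#####
..#.####
position 1 holds .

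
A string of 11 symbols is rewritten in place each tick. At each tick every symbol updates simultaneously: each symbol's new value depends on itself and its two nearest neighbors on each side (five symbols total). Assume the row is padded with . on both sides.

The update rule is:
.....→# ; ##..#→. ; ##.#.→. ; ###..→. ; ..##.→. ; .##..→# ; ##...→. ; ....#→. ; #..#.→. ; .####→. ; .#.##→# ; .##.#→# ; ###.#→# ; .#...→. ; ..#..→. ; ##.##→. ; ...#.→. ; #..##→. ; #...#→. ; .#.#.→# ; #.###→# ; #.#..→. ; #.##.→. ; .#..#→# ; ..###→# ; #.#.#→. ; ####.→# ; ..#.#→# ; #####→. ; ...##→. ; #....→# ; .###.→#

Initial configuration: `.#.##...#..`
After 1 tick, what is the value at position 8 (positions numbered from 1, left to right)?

tick 1: .##.#.....#
position 8 holds .

.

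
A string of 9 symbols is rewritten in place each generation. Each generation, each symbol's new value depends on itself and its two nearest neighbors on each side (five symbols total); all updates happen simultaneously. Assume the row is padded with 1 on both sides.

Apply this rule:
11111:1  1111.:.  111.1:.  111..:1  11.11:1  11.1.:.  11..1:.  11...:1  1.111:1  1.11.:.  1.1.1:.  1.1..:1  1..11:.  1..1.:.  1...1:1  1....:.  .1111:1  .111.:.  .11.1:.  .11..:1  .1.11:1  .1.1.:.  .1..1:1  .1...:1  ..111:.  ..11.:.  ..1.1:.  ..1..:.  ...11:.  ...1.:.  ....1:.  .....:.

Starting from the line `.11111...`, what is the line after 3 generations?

.1...1...

1111.111.
11..11..1
.1...1...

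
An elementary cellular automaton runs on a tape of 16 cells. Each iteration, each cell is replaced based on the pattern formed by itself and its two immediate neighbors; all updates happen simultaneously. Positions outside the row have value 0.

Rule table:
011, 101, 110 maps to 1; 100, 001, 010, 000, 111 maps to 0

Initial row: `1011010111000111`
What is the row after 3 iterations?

0000100010000000

0111101101000101
0100111110000010
0000100010000000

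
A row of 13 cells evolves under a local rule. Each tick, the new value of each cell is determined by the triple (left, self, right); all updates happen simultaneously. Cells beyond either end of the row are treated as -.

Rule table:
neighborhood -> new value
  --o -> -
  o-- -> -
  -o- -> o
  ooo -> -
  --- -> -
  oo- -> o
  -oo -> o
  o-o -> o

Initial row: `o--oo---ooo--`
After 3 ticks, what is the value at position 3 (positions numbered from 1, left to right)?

o--oo---o-o--
o--oo---ooo--  (repeats tick 0; period 2)
tick 3: o--oo---o-o--
position 3 holds -

-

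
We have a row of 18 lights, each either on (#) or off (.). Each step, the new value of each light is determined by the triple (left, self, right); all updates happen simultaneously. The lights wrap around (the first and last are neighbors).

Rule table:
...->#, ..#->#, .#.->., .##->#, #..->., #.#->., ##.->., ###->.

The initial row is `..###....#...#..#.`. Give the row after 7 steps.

..##..###...##..##

###...###..##..#..
#...###...##..#..#
..###...###..#..##
.##...###...#..##.
##..###...##..##..
#..##...###..##..#
..##..###...##..##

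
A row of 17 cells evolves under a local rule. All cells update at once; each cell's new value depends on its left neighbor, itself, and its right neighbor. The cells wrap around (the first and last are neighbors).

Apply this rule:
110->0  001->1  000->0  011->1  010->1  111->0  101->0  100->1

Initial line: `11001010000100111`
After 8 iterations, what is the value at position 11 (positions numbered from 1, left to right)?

0

iteration 1: 00111011001111100
iteration 2: 01100010111000010
iteration 3: 11010110100100111
iteration 4: 00010100111111100
iteration 5: 00110111100000010
iteration 6: 01100100010000111
iteration 7: 01011110111001100
iteration 8: 11010000100111010
position 11 holds 0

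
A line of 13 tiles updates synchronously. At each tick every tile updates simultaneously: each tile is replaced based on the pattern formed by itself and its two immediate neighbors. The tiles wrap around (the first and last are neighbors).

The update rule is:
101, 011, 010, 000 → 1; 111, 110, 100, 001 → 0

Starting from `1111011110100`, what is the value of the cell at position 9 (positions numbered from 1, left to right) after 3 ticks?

1

tick 1: 1000110001100
tick 2: 1010100101000
tick 3: 1111100111010
position 9 holds 1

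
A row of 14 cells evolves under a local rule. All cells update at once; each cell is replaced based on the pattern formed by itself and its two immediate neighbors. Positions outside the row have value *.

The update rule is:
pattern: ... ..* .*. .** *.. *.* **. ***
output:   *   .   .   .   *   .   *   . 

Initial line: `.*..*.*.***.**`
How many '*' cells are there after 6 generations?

8

..*.......*...
*..******..**.
**......**..*.
.******..**...
......**..***.
*****..**...*.
count of *: 8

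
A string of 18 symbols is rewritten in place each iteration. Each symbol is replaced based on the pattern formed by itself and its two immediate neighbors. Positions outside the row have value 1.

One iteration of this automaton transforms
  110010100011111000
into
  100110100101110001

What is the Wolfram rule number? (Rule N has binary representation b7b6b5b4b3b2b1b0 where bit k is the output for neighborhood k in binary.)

134

position 0: 111 → 1  (bit 7 = 1)
position 1: 110 → 0  (bit 6 = 0)
position 5: 101 → 0  (bit 5 = 0)
position 2: 100 → 0  (bit 4 = 0)
position 10: 011 → 0  (bit 3 = 0)
position 4: 010 → 1  (bit 2 = 1)
position 3: 001 → 1  (bit 1 = 1)
position 8: 000 → 0  (bit 0 = 0)
bits b7..b0 = 10000110 = 134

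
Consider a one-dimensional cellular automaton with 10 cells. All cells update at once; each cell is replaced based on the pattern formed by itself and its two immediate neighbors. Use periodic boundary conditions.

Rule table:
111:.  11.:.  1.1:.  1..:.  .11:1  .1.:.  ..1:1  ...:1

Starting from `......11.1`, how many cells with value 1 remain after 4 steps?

4

.111111...
11......11
...111111.
1111......
count of 1: 4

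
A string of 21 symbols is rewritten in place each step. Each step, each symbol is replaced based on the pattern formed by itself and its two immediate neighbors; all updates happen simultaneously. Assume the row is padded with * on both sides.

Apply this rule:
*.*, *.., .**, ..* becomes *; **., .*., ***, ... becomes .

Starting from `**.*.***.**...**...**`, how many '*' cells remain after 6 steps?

..*.**..**.*.**.*.**.
**.**.***.*.**.*.**.*
..**.**..*.**.*.**.**
***.**.**.**.*.**.**.
...**.**.**.*.**.**.*
*.**.**.**.*.**.**.**
count of *: 14

14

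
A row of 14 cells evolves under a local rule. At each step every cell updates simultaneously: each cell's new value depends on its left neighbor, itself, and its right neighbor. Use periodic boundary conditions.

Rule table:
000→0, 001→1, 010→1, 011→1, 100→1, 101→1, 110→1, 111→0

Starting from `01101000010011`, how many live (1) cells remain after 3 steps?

11111100111111
00000111100000
00001100110000
count of 1: 4

4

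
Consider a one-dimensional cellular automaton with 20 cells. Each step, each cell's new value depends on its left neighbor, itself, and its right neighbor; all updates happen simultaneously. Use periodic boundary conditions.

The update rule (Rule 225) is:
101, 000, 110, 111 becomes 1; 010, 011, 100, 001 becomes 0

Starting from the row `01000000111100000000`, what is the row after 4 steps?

00011110011101111111
01001110001110111111
10000110100111011111
10110011000011101111

10110011000011101111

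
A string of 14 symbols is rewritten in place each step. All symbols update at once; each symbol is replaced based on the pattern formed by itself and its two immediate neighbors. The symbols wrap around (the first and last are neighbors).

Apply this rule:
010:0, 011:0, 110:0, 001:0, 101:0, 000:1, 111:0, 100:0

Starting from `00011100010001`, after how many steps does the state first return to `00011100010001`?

2

01000001000100
00011100010001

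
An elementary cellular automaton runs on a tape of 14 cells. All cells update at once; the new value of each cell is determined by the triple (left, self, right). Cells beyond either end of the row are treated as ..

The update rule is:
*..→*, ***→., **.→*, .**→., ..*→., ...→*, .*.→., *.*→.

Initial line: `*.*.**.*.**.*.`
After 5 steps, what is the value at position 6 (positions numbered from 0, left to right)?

*

.....*....*..*
****..***..*..
...**...**..**
**..***..**..*
.**...**..**..
position 6 holds *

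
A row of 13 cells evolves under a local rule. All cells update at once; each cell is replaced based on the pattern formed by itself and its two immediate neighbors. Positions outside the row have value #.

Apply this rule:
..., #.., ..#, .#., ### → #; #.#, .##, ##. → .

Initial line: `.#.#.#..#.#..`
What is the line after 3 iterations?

.#.#.####.###
.#.#..##...##
.#.###..###.#

.#.###..###.#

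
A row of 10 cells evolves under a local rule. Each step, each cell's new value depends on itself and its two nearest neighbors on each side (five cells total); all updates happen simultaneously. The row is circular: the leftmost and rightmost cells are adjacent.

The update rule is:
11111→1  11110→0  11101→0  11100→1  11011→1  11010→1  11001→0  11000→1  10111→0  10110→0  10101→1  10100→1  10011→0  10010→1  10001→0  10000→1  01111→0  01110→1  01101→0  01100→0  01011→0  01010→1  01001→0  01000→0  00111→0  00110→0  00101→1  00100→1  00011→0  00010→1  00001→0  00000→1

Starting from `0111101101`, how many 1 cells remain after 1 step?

0000010011
count of 1: 3

3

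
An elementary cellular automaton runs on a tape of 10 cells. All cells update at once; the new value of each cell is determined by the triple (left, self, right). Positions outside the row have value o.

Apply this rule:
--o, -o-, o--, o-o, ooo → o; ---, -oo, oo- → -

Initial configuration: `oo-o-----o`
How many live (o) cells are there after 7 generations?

8

o-ooo---o-
-o-o-o-ooo
ooooooo-oo
oooooo-o-o
ooooo-ooo-
oooo-o-o-o
ooo-ooooo-
count of o: 8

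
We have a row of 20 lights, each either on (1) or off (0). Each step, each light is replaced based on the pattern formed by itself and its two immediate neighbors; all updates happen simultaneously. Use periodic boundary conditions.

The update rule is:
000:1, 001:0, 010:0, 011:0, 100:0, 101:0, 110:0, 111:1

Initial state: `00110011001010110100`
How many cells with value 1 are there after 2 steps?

16

step 1: 10000000000000000001
step 2: 00111111111111111100
count of 1: 16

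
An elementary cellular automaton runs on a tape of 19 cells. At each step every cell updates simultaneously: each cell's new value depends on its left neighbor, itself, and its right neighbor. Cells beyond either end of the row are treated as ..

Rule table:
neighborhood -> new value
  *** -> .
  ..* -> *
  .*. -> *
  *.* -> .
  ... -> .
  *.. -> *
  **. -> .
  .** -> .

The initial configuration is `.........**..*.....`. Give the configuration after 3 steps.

........*..****....
.......****....*...
......*....*..***..

......*....*..***..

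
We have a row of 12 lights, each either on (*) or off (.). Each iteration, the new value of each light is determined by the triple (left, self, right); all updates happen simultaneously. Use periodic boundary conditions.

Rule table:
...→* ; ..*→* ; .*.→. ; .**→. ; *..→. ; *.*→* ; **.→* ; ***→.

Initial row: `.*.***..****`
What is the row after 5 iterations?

**.*..*.*.*.

iteration 1: *.*..*.*...*
iteration 2: **..*.*..**.
iteration 3: .*.*.*..*.**
iteration 4: *.*.*..*.*.*
iteration 5: **.*..*.*.*.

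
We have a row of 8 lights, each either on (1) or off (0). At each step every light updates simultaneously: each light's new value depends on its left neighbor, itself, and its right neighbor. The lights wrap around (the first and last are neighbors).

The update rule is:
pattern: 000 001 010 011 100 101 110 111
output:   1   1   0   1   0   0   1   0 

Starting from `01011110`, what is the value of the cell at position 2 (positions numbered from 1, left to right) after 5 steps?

10010010
00100100
11001001
01010011
00000111
position 2 holds 0

0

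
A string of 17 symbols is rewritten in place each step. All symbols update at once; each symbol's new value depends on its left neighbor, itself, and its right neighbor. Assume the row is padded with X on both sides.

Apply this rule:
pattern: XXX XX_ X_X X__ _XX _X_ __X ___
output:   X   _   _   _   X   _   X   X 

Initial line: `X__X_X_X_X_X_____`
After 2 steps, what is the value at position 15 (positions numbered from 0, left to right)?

X

step 1: __X__________XXXX
step 2: _X__XXXXXXXXXXXXX
position 15 holds X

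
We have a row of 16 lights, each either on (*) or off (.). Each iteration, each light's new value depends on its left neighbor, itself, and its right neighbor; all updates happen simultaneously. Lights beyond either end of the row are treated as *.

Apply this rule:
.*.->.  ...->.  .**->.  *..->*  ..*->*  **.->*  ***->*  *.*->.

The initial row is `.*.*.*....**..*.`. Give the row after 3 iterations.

......*..*.***..
*....*.**...****
**..*...**.*.***

**..*...**.*.***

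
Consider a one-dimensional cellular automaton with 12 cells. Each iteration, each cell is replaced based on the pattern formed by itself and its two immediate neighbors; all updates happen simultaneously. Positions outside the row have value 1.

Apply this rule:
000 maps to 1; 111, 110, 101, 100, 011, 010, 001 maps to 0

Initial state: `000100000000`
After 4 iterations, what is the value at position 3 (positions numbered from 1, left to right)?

0

010001111110
000100000000  (repeats iteration 0; period 2)
iteration 4: 000100000000
position 3 holds 0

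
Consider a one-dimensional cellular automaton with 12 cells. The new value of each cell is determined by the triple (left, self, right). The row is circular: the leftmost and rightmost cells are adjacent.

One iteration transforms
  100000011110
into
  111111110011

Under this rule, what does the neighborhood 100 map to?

At position 1 the neighborhood is 100; the next row has 1 there.

1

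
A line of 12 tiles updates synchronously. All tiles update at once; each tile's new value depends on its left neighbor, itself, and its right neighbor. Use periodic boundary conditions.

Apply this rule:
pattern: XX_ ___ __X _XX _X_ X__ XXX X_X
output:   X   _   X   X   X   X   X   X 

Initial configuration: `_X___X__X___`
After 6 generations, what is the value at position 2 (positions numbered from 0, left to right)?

X

XXX_XXXXXX__
XXXXXXXXXXXX
XXXXXXXXXXXX  (fixed point — unchanged through generation 6)
position 2 holds X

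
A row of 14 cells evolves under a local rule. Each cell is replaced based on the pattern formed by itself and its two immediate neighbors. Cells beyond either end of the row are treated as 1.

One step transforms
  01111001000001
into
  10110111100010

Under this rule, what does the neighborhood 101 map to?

At position 0 the neighborhood is 101; the next row has 1 there.

1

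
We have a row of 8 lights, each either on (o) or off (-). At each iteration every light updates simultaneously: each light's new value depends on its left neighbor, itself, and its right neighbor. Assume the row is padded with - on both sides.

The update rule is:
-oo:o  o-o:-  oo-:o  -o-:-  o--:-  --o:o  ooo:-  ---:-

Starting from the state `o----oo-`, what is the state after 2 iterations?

---oo-o-

iteration 1: ----ooo-
iteration 2: ---oo-o-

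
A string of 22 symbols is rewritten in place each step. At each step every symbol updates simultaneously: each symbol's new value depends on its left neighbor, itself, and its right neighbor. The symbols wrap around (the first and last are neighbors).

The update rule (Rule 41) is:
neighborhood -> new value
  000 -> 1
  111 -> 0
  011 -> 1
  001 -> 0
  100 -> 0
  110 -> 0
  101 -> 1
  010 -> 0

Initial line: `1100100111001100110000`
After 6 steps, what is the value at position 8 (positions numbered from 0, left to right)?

1

1000000100001000100110
0011110001100010000101
0010000101001000110010
1000110010000010100000
0010100000111001001110
1001001110100000001000
position 8 holds 1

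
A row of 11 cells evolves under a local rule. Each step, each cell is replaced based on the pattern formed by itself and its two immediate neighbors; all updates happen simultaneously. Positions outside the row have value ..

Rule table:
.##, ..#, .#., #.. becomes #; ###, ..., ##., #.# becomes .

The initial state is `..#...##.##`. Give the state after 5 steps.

.###.##..#.
##...#.####
#.#.##.#...
#.#.#..##..
#.#.####.#.

#.#.####.#.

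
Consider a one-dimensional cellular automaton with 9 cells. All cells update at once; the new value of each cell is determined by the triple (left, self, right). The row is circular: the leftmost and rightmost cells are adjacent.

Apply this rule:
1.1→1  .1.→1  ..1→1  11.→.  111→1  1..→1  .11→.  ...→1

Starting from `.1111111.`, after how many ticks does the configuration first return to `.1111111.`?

1.11111.1
.1.111.1.
111.1.111
11.111.11
1.1.1.1.1
.1111111.

6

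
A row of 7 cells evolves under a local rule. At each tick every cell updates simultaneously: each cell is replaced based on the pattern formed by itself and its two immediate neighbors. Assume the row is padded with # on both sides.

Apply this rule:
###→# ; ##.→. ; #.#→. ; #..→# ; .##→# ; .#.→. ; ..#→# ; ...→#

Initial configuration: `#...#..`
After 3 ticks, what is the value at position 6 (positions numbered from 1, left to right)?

#

.###.##
.##..##
.#.####
position 6 holds #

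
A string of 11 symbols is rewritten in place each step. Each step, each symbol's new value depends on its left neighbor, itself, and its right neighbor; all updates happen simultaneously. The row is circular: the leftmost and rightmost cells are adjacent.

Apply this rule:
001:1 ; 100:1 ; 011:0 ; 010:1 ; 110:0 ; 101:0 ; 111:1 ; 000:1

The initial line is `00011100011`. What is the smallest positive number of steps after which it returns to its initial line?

5

11101011100
01001001011
01111111000
10111110111
00011100011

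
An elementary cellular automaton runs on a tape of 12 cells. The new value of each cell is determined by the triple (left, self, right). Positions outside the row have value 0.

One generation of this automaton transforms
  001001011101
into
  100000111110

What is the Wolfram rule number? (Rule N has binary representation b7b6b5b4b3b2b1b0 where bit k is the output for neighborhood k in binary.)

position 8: 111 → 1  (bit 7 = 1)
position 9: 110 → 1  (bit 6 = 1)
position 6: 101 → 1  (bit 5 = 1)
position 3: 100 → 0  (bit 4 = 0)
position 7: 011 → 1  (bit 3 = 1)
position 2: 010 → 0  (bit 2 = 0)
position 1: 001 → 0  (bit 1 = 0)
position 0: 000 → 1  (bit 0 = 1)
bits b7..b0 = 11101001 = 233

233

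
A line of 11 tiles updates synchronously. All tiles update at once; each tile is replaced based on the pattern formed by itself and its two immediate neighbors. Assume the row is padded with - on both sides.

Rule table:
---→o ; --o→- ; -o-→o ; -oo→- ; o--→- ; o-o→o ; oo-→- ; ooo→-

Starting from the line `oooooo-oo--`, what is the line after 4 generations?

oooo-------

generation 1: ------o---o
generation 2: ooooo-o-o-o
generation 3: -----oooooo
generation 4: oooo-------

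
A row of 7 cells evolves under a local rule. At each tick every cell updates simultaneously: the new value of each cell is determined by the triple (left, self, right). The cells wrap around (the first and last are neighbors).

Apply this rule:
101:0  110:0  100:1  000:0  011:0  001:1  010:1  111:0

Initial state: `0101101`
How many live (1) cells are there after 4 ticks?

tick 1: 0100001
tick 2: 0110011
tick 3: 0001100
tick 4: 0010010
count of 1: 2

2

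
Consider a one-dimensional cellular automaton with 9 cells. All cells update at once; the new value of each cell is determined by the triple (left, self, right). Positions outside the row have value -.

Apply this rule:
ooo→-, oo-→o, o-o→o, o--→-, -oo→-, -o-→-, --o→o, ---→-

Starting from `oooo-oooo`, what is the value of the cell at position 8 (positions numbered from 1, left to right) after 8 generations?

---oo---o
--o-o--o-
-o-o--o--
o-o--o---
-o--o----
o--o-----
--o------
-o-------
position 8 holds -

-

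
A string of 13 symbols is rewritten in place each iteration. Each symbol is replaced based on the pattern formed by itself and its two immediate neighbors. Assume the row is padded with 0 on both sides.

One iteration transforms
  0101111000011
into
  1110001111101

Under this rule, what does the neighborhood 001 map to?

1

At position 0 the neighborhood is 001; the next row has 1 there.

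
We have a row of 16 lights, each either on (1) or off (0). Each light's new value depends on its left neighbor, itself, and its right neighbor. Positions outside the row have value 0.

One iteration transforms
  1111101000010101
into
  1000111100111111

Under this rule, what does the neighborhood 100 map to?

1

At position 7 the neighborhood is 100; the next row has 1 there.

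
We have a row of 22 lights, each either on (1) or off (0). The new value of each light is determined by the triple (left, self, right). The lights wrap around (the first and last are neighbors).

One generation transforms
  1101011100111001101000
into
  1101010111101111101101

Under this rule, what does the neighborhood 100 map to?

At position 8 the neighborhood is 100; the next row has 1 there.

1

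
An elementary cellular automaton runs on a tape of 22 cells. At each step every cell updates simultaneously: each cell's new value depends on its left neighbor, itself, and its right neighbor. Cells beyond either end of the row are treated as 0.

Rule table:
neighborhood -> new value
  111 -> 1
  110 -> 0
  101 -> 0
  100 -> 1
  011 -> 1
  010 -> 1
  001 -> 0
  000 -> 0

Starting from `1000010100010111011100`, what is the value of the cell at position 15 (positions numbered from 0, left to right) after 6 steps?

step 1: 1100010110010110011010
step 2: 1010010101010101010011
step 3: 1011010101010101011010
step 4: 1010010101010101010011  (repeats step 2; period 2)
step 6: 1010010101010101010011
position 15 holds 1

1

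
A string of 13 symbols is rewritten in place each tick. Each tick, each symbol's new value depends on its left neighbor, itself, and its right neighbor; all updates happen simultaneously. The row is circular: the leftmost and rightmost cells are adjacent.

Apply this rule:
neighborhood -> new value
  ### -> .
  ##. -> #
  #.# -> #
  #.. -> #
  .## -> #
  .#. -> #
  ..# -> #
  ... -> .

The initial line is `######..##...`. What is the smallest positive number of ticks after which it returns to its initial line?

#....######.#
##..##....###
.######..##..
##....######.
###..##....##
..######..##.
.##....######
####..##....#
...######..##
#.##....#####
#####..##....
#...######..#
##.##....####
.#####..##...
##...######..
###.##....###
..#####..##..
.##...######.
####.##....##
...#####..##.
..##...######
#####.##....#
....#####..##
#..##...#####
######.##....
#....#####..#
##..##...####
.######.##...
##....#####..
###..##...###
..######.##..
.##....#####.
####..##...##
...######.##.
..##....#####
#####..##...#
....######.##
#..##....####
######..##...

39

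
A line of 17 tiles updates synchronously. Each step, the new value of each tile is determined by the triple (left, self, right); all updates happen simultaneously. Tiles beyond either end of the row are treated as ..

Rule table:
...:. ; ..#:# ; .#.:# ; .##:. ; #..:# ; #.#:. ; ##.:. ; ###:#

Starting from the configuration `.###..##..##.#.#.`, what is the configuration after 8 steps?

##.##.#..#.#..###

#.#.##..##...#.##
#.#...##..#.##...
#.##.#..###...#..
#....###.#.#.###.
##..#.#..#.#..#.#
..###.####.####.#
.#.#...##...##..#
##.##.#..#.#..###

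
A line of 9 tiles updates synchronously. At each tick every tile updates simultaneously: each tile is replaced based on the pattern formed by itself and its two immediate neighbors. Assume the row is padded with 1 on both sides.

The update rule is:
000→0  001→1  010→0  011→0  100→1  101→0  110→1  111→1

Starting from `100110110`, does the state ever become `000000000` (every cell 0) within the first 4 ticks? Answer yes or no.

no

tick 1: 111010010
tick 2: 111001100
tick 3: 111110111
tick 4: 111110011
tick 4 is 111110011, still not uniform 0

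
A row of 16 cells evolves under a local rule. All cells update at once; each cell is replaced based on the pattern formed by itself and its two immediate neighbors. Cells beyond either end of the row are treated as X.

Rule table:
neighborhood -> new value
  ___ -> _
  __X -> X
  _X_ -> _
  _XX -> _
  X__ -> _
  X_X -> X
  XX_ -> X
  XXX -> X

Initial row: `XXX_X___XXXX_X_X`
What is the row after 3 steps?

step 1: XXXX___X_XXXX_X_
step 2: XXXX__X_X_XXXX_X
step 3: XXXX_X_X_X_XXXX_

XXXX_X_X_X_XXXX_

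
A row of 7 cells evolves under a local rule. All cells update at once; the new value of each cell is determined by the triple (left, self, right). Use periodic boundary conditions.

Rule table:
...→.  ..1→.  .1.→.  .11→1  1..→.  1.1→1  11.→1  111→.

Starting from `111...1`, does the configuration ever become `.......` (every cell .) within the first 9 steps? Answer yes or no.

yes

step 1: ..1...1
step 2: .......
all cells are . at step 2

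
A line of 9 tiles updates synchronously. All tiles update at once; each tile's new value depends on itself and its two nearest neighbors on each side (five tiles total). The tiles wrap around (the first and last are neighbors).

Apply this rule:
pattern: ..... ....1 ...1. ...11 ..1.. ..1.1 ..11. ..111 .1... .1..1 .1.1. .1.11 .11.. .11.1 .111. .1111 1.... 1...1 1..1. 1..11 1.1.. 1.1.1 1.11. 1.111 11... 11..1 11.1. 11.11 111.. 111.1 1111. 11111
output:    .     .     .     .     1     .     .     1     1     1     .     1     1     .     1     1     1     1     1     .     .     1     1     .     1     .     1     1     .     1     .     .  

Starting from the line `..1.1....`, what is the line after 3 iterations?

11....11.

iteration 1: .....11..
iteration 2: ......111
iteration 3: 11....11.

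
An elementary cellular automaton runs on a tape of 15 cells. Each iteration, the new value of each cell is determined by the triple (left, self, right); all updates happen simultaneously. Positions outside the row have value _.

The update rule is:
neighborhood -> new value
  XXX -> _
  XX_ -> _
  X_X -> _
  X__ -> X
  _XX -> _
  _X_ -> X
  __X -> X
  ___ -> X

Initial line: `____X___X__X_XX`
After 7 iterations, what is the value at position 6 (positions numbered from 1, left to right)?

X

XXXXXXXXXXXX___
____________XXX
XXXXXXXXXXXX___  (repeats iteration 1; period 2)
iteration 7: XXXXXXXXXXXX___
position 6 holds X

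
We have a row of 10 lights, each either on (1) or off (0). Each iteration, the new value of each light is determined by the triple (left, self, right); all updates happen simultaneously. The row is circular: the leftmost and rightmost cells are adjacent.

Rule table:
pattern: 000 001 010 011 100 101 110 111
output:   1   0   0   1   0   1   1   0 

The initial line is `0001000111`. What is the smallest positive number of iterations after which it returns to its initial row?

0100010101
1001001010
0000000101
0111110010
0100010000
0001000111

6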